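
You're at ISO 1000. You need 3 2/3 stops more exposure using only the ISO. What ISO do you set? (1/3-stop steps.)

ISO: 1000 → 1250 → 1600 → 2000 → 2500 → 3200 → 4000 → 5000 → 6400 → 8000 → 10000 → 12800 — 3 2/3 stops raised (brighter).

ISO 12800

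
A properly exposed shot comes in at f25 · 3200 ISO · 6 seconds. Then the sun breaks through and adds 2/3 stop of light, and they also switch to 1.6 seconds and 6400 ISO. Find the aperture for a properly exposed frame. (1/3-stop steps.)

f/22

Scene light: 2/3 stop brighter.
Shutter speed: 6 → 5 → 4 → 3.2 → 2.5 → 2 → 1.6 — 2 stops faster (darker).
ISO: 3200 → 4000 → 5000 → 6400 — 1 stop raised (brighter).
Net so far: 1/3 stop darker. Aperture: f/25 → f/22.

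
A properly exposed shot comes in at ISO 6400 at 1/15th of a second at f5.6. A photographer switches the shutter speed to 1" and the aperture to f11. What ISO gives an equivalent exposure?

Shutter speed: 1/15 → 1/8 → 1/4 → 1/2 → 1 — 4 stops longer (brighter).
Aperture: f/5.6 → f/8 → f/11 — 2 stops smaller aperture (darker).
Net change so far: 2 stops brighter. Offset with the ISO: 6400 → 3200 → 1600.

ISO 1600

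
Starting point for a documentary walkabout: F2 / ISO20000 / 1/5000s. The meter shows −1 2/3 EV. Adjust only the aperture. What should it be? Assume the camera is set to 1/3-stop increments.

Underexposed by 1 2/3 stops → need 1 2/3 stops brighter.
Aperture: f/2 → f/1.8 → f/1.6 → f/1.4 → f/1.2 → f/1.1.

f/1.1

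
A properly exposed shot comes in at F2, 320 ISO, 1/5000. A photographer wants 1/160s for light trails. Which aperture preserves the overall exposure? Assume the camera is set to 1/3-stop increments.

f/11

Shutter speed: 1/5000 → 1/4000 → 1/3200 → 1/2500 → 1/2000 → 1/1600 → 1/1250 → 1/1000 → 1/800 → 1/640 → 1/500 → 1/400 → 1/320 → 1/250 → 1/200 → 1/160 — 5 stops slower (brighter).
Need 5 stops darker from the aperture: f/2 → f/2.2 → f/2.5 → f/2.8 → f/3.2 → f/3.5 → f/4 → f/4.5 → f/5 → f/5.6 → f/6.3 → f/7.1 → f/8 → f/9 → f/10 → f/11.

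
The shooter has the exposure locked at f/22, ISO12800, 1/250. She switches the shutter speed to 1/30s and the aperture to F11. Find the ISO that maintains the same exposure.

ISO 400

Shutter speed: 1/250 → 1/125 → 1/60 → 1/30 — 3 stops slower (brighter).
Aperture: f/22 → f/16 → f/11 — 2 stops wider (brighter).
Net change so far: 5 stops brighter. Offset with the ISO: 12800 → 6400 → 3200 → 1600 → 800 → 400.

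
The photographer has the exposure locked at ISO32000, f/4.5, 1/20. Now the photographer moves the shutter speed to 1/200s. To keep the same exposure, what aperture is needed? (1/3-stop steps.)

f/1.4

Shutter speed: 1/20 → 1/25 → 1/30 → 1/40 → 1/50 → 1/60 → 1/80 → 1/100 → 1/125 → 1/160 → 1/200 — 3 1/3 stops shorter (darker).
Need 3 1/3 stops brighter from the aperture: f/4.5 → f/4 → f/3.5 → f/3.2 → f/2.8 → f/2.5 → f/2.2 → f/2 → f/1.8 → f/1.6 → f/1.4.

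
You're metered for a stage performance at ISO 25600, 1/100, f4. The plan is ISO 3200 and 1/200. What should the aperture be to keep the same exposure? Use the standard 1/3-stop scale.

f/1.0

ISO: 25600 → 20000 → 16000 → 12800 → 10000 → 8000 → 6400 → 5000 → 4000 → 3200 — 3 stops dropped (darker).
Shutter speed: 1/100 → 1/125 → 1/160 → 1/200 — 1 stop faster (darker).
Net change so far: 4 stops darker. Offset with the aperture: f/4 → f/3.5 → f/3.2 → f/2.8 → f/2.5 → f/2.2 → f/2 → f/1.8 → f/1.6 → f/1.4 → f/1.2 → f/1.1 → f/1.0.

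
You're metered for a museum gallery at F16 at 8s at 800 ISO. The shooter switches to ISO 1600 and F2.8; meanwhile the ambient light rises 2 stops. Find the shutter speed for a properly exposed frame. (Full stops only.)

1/30s

Scene light: 2 stops brighter.
ISO: 800 → 1600 — 1 stop raised (brighter).
Aperture: f/16 → f/11 → f/8 → f/5.6 → f/4 → f/2.8 — 5 stops larger aperture (brighter).
Net so far: 8 stops brighter. Shutter speed: 8 → 4 → 2 → 1 → 1/2 → 1/4 → 1/8 → 1/15 → 1/30.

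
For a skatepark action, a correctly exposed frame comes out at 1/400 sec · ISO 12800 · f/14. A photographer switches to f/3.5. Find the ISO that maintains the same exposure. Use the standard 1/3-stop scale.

ISO 800

Aperture: f/14 → f/13 → f/11 → f/10 → f/9 → f/8 → f/7.1 → f/6.3 → f/5.6 → f/5 → f/4.5 → f/4 → f/3.5 — 4 stops wider (brighter).
Need 4 stops darker from the ISO: 12800 → 10000 → 8000 → 6400 → 5000 → 4000 → 3200 → 2500 → 2000 → 1600 → 1250 → 1000 → 800.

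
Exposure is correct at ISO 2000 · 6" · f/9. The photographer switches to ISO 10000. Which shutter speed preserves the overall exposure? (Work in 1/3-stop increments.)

ISO: 2000 → 2500 → 3200 → 4000 → 5000 → 6400 → 8000 → 10000 — 2 1/3 stops raised (brighter).
Need 2 1/3 stops darker from the shutter speed: 6 → 5 → 4 → 3.2 → 2.5 → 2 → 1.6 → 1.3.

1.3 s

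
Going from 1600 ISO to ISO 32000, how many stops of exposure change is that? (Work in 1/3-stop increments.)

4 1/3 stops

1600 → 2000 → 2500 → 3200 → 4000 → 5000 → 6400 → 8000 → 10000 → 12800 → 16000 → 20000 → 25600 → 32000 — count the steps: 13 third-stops = 4 1/3 stops.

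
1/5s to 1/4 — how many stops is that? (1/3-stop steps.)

1/5 → 1/4 — count the steps: 1 third-stops = 1/3 stop.

1/3 stop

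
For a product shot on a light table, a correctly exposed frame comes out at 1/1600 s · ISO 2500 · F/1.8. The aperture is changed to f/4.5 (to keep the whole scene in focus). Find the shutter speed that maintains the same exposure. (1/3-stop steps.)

1/250s

Aperture: f/1.8 → f/2 → f/2.2 → f/2.5 → f/2.8 → f/3.2 → f/3.5 → f/4 → f/4.5 — 2 2/3 stops stopped down (darker).
Need 2 2/3 stops brighter from the shutter speed: 1/1600 → 1/1250 → 1/1000 → 1/800 → 1/640 → 1/500 → 1/400 → 1/320 → 1/250.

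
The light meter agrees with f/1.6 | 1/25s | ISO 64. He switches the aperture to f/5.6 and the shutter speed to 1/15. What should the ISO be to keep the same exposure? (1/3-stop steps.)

Aperture: f/1.6 → f/1.8 → f/2 → f/2.2 → f/2.5 → f/2.8 → f/3.2 → f/3.5 → f/4 → f/4.5 → f/5 → f/5.6 — 3 2/3 stops smaller aperture (darker).
Shutter speed: 1/25 → 1/20 → 1/15 — 2/3 stop slower (brighter).
Net change so far: 3 stops darker. Offset with the ISO: 64 → 80 → 100 → 125 → 160 → 200 → 250 → 320 → 400 → 500.

ISO 500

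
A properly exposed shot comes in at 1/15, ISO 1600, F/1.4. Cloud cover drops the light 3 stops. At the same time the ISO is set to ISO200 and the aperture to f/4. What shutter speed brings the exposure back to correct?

30 s

Scene light: 3 stops darker.
ISO: 1600 → 800 → 400 → 200 — 3 stops dropped (darker).
Aperture: f/1.4 → f/2 → f/2.8 → f/4 — 3 stops narrower (darker).
Net so far: 9 stops darker. Shutter speed: 1/15 → 1/8 → 1/4 → 1/2 → 1 → 2 → 4 → 8 → 15 → 30.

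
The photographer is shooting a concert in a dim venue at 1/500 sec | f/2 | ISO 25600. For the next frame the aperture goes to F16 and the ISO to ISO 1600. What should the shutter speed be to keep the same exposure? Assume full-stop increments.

Aperture: f/2 → f/2.8 → f/4 → f/5.6 → f/8 → f/11 → f/16 — 6 stops stopped down (darker).
ISO: 25600 → 12800 → 6400 → 3200 → 1600 — 4 stops dropped (darker).
Net change so far: 10 stops darker. Offset with the shutter speed: 1/500 → 1/250 → 1/125 → 1/60 → 1/30 → 1/15 → 1/8 → 1/4 → 1/2 → 1 → 2.

2 s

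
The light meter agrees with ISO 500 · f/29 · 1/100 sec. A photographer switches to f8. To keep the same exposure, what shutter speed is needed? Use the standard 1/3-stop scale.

1/1250s

Aperture: f/29 → f/25 → f/22 → f/20 → f/18 → f/16 → f/14 → f/13 → f/11 → f/10 → f/9 → f/8 — 3 2/3 stops larger aperture (brighter).
Need 3 2/3 stops darker from the shutter speed: 1/100 → 1/125 → 1/160 → 1/200 → 1/250 → 1/320 → 1/400 → 1/500 → 1/640 → 1/800 → 1/1000 → 1/1250.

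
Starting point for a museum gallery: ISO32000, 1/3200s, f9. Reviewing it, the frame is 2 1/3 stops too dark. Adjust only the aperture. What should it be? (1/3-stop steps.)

Underexposed by 2 1/3 stops → need 2 1/3 stops brighter.
Aperture: f/9 → f/8 → f/7.1 → f/6.3 → f/5.6 → f/5 → f/4.5 → f/4.

f/4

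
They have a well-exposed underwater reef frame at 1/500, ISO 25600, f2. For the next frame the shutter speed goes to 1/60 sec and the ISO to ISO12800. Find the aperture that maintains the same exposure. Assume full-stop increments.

f/4

Shutter speed: 1/500 → 1/250 → 1/125 → 1/60 — 3 stops slower (brighter).
ISO: 25600 → 12800 — 1 stop dropped (darker).
Net change so far: 2 stops brighter. Offset with the aperture: f/2 → f/2.8 → f/4.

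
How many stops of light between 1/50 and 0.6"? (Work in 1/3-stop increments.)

5 stops

1/50 → 1/40 → 1/30 → 1/25 → 1/20 → 1/15 → 1/13 → 1/10 → 1/8 → 1/6 → 1/5 → 1/4 → 0.3 → 0.4 → 0.5 → 0.6 — count the steps: 15 third-stops = 5 stops.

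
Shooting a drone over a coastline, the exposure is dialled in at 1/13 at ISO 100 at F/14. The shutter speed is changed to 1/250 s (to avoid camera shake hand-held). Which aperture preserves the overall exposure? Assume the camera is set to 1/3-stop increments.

Shutter speed: 1/13 → 1/15 → 1/20 → 1/25 → 1/30 → 1/40 → 1/50 → 1/60 → 1/80 → 1/100 → 1/125 → 1/160 → 1/200 → 1/250 — 4 1/3 stops shorter (darker).
Need 4 1/3 stops brighter from the aperture: f/14 → f/13 → f/11 → f/10 → f/9 → f/8 → f/7.1 → f/6.3 → f/5.6 → f/5 → f/4.5 → f/4 → f/3.5 → f/3.2.

f/3.2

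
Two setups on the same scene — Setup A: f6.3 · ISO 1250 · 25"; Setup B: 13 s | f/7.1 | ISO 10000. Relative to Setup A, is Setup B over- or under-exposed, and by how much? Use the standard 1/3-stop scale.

1 2/3 stops brighter

Aperture: f/6.3 → f/7.1 — 1/3 stop smaller aperture (darker).
Shutter speed: 25 → 20 → 15 → 13 — 1 stop shorter (darker).
ISO: 1250 → 1600 → 2000 → 2500 → 3200 → 4000 → 5000 → 6400 → 8000 → 10000 — 3 stops raised (brighter).
Net: −1/3 −1 +3 = +1 2/3 stops.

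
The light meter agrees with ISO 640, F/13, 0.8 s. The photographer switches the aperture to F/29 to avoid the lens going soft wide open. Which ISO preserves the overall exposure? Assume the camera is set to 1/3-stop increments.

Aperture: f/13 → f/14 → f/16 → f/18 → f/20 → f/22 → f/25 → f/29 — 2 1/3 stops stopped down (darker).
Need 2 1/3 stops brighter from the ISO: 640 → 800 → 1000 → 1250 → 1600 → 2000 → 2500 → 3200.

ISO 3200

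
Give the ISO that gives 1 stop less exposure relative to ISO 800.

ISO: 800 → 400 — 1 stop lower (darker).

ISO 400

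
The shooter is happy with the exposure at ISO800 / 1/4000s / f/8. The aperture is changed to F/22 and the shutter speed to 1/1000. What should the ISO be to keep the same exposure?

ISO 1600

Aperture: f/8 → f/11 → f/16 → f/22 — 3 stops stopped down (darker).
Shutter speed: 1/4000 → 1/2000 → 1/1000 — 2 stops longer (brighter).
Net change so far: 1 stop darker. Offset with the ISO: 800 → 1600.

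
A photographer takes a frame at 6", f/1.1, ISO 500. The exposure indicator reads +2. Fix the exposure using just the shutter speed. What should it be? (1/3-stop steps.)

1.6 s

Overexposed by 2 stops → need 2 stops darker.
Shutter speed: 6 → 5 → 4 → 3.2 → 2.5 → 2 → 1.6.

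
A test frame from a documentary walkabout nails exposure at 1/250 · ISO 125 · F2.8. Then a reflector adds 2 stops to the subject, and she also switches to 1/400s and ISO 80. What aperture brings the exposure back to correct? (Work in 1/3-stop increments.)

Scene light: 2 stops brighter.
Shutter speed: 1/250 → 1/320 → 1/400 — 2/3 stop faster (darker).
ISO: 125 → 100 → 80 — 2/3 stop dropped (darker).
Net so far: 2/3 stop brighter. Aperture: f/2.8 → f/3.2 → f/3.5.

f/3.5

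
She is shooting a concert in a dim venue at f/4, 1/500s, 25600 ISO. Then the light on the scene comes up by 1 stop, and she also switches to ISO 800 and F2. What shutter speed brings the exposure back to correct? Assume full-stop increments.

Scene light: 1 stop brighter.
ISO: 25600 → 12800 → 6400 → 3200 → 1600 → 800 — 5 stops lower (darker).
Aperture: f/4 → f/2.8 → f/2 — 2 stops wider (brighter).
Net so far: 2 stops darker. Shutter speed: 1/500 → 1/250 → 1/125.

1/125s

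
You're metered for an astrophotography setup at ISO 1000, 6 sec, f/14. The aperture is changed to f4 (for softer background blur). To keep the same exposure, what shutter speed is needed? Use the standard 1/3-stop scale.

Aperture: f/14 → f/13 → f/11 → f/10 → f/9 → f/8 → f/7.1 → f/6.3 → f/5.6 → f/5 → f/4.5 → f/4 — 3 2/3 stops wider (brighter).
Need 3 2/3 stops darker from the shutter speed: 6 → 5 → 4 → 3.2 → 2.5 → 2 → 1.6 → 1.3 → 1 → 0.8 → 0.6 → 0.5.

0.5 s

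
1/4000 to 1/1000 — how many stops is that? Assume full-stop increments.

2 stops

1/4000 → 1/2000 → 1/1000 — count the steps: 2 stops.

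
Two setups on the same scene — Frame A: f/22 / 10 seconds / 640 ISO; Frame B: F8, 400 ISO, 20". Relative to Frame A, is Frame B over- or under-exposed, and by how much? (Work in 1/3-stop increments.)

Aperture: f/22 → f/20 → f/18 → f/16 → f/14 → f/13 → f/11 → f/10 → f/9 → f/8 — 3 stops larger aperture (brighter).
Shutter speed: 10 → 13 → 15 → 20 — 1 stop longer (brighter).
ISO: 640 → 500 → 400 — 2/3 stop dropped (darker).
Net: +3 +1 −2/3 = +3 1/3 stops.

3 1/3 stops brighter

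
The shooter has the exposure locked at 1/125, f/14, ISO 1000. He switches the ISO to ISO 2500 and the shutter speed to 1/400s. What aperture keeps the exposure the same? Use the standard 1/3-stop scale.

f/13

ISO: 1000 → 1250 → 1600 → 2000 → 2500 — 1 1/3 stops raised (brighter).
Shutter speed: 1/125 → 1/160 → 1/200 → 1/250 → 1/320 → 1/400 — 1 2/3 stops faster (darker).
Net change so far: 1/3 stop darker. Offset with the aperture: f/14 → f/13.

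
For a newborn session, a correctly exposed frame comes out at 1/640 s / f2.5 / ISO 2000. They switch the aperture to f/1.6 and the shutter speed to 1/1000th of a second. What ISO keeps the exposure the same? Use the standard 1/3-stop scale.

Aperture: f/2.5 → f/2.2 → f/2 → f/1.8 → f/1.6 — 1 1/3 stops opened up (brighter).
Shutter speed: 1/640 → 1/800 → 1/1000 — 2/3 stop shorter (darker).
Net change so far: 2/3 stop brighter. Offset with the ISO: 2000 → 1600 → 1250.

ISO 1250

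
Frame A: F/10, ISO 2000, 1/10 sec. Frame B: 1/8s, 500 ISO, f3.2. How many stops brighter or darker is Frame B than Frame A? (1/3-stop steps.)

Aperture: f/10 → f/9 → f/8 → f/7.1 → f/6.3 → f/5.6 → f/5 → f/4.5 → f/4 → f/3.5 → f/3.2 — 3 1/3 stops wider (brighter).
Shutter speed: 1/10 → 1/8 — 1/3 stop slower (brighter).
ISO: 2000 → 1600 → 1250 → 1000 → 800 → 640 → 500 — 2 stops dropped (darker).
Net: +3 1/3 +1/3 −2 = +1 2/3 stops.

1 2/3 stops brighter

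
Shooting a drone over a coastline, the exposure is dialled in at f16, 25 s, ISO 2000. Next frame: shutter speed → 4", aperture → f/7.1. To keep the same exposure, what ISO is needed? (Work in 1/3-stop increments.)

Shutter speed: 25 → 20 → 15 → 13 → 10 → 8 → 6 → 5 → 4 — 2 2/3 stops faster (darker).
Aperture: f/16 → f/14 → f/13 → f/11 → f/10 → f/9 → f/8 → f/7.1 — 2 1/3 stops larger aperture (brighter).
Net change so far: 1/3 stop darker. Offset with the ISO: 2000 → 2500.

ISO 2500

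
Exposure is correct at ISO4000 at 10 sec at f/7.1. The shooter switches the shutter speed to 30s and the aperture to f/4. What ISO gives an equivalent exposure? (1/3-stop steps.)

ISO 400

Shutter speed: 10 → 13 → 15 → 20 → 25 → 30 — 1 2/3 stops longer (brighter).
Aperture: f/7.1 → f/6.3 → f/5.6 → f/5 → f/4.5 → f/4 — 1 2/3 stops opened up (brighter).
Net change so far: 3 1/3 stops brighter. Offset with the ISO: 4000 → 3200 → 2500 → 2000 → 1600 → 1250 → 1000 → 800 → 640 → 500 → 400.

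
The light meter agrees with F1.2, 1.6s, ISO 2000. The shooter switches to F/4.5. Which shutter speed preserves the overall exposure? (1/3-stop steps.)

20 s

Aperture: f/1.2 → f/1.4 → f/1.6 → f/1.8 → f/2 → f/2.2 → f/2.5 → f/2.8 → f/3.2 → f/3.5 → f/4 → f/4.5 — 3 2/3 stops stopped down (darker).
Need 3 2/3 stops brighter from the shutter speed: 1.6 → 2 → 2.5 → 3.2 → 4 → 5 → 6 → 8 → 10 → 13 → 15 → 20.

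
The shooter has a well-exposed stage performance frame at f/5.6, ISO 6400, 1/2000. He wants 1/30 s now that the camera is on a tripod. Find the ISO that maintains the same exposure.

ISO 100

Shutter speed: 1/2000 → 1/1000 → 1/500 → 1/250 → 1/125 → 1/60 → 1/30 — 6 stops longer (brighter).
Need 6 stops darker from the ISO: 6400 → 3200 → 1600 → 800 → 400 → 200 → 100.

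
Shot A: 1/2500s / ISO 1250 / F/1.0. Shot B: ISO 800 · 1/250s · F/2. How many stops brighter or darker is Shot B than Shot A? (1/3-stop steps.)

2/3 stop brighter

Aperture: f/1.0 → f/1.1 → f/1.2 → f/1.4 → f/1.6 → f/1.8 → f/2 — 2 stops narrower (darker).
Shutter speed: 1/2500 → 1/2000 → 1/1600 → 1/1250 → 1/1000 → 1/800 → 1/640 → 1/500 → 1/400 → 1/320 → 1/250 — 3 1/3 stops slower (brighter).
ISO: 1250 → 1000 → 800 — 2/3 stop lower (darker).
Net: −2 +3 1/3 −2/3 = +2/3 stops.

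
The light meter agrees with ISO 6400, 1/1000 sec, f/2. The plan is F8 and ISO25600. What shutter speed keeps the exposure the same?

Aperture: f/2 → f/2.8 → f/4 → f/5.6 → f/8 — 4 stops stopped down (darker).
ISO: 6400 → 12800 → 25600 — 2 stops raised (brighter).
Net change so far: 2 stops darker. Offset with the shutter speed: 1/1000 → 1/500 → 1/250.

1/250s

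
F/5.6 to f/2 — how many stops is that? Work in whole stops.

3 stops

f/5.6 → f/4 → f/2.8 → f/2 — count the steps: 3 stops.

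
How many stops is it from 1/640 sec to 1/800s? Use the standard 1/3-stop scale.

1/640 → 1/800 — count the steps: 1 third-stops = 1/3 stop.

1/3 stop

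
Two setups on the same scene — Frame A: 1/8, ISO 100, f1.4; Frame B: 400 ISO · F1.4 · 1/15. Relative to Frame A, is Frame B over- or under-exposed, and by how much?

Aperture: unchanged.
Shutter speed: 1/8 → 1/15 — 1 stop faster (darker).
ISO: 100 → 200 → 400 — 2 stops higher (brighter).
Net: −1 +2 = +1 stop.

1 stop brighter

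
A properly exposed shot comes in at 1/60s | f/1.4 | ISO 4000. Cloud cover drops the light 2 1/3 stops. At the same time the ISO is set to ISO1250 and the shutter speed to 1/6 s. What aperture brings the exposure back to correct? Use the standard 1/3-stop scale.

f/1.1

Scene light: 2 1/3 stops darker.
ISO: 4000 → 3200 → 2500 → 2000 → 1600 → 1250 — 1 2/3 stops dropped (darker).
Shutter speed: 1/60 → 1/50 → 1/40 → 1/30 → 1/25 → 1/20 → 1/15 → 1/13 → 1/10 → 1/8 → 1/6 — 3 1/3 stops slower (brighter).
Net so far: 2/3 stop darker. Aperture: f/1.4 → f/1.2 → f/1.1.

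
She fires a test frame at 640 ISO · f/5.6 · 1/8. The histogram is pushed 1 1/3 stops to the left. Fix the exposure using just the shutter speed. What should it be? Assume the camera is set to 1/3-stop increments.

0.3 s

Underexposed by 1 1/3 stops → need 1 1/3 stops brighter.
Shutter speed: 1/8 → 1/6 → 1/5 → 1/4 → 0.3.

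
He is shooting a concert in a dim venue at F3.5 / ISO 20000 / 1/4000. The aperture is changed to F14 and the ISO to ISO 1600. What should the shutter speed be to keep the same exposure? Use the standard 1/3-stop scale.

Aperture: f/3.5 → f/4 → f/4.5 → f/5 → f/5.6 → f/6.3 → f/7.1 → f/8 → f/9 → f/10 → f/11 → f/13 → f/14 — 4 stops narrower (darker).
ISO: 20000 → 16000 → 12800 → 10000 → 8000 → 6400 → 5000 → 4000 → 3200 → 2500 → 2000 → 1600 — 3 2/3 stops lower (darker).
Net change so far: 7 2/3 stops darker. Offset with the shutter speed: 1/4000 → 1/3200 → 1/2500 → 1/2000 → 1/1600 → 1/1250 → 1/1000 → 1/800 → 1/640 → 1/500 → 1/400 → 1/320 → 1/250 → 1/200 → 1/160 → 1/125 → 1/100 → 1/80 → 1/60 → 1/50 → 1/40 → 1/30 → 1/25 → 1/20.

1/20s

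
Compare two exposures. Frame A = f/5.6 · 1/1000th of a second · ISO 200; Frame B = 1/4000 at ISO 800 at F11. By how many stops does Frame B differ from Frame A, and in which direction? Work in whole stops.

2 stops darker

Aperture: f/5.6 → f/8 → f/11 — 2 stops stopped down (darker).
Shutter speed: 1/1000 → 1/2000 → 1/4000 — 2 stops shorter (darker).
ISO: 200 → 400 → 800 — 2 stops raised (brighter).
Net: −2 −2 +2 = −2 stops.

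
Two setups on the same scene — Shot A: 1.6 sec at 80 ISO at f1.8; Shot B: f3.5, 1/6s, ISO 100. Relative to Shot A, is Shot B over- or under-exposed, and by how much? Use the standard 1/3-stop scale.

5 stops darker

Aperture: f/1.8 → f/2 → f/2.2 → f/2.5 → f/2.8 → f/3.2 → f/3.5 — 2 stops stopped down (darker).
Shutter speed: 1.6 → 1.3 → 1 → 0.8 → 0.6 → 0.5 → 0.4 → 0.3 → 1/4 → 1/5 → 1/6 — 3 1/3 stops shorter (darker).
ISO: 80 → 100 — 1/3 stop raised (brighter).
Net: −2 −3 1/3 +1/3 = −5 stops.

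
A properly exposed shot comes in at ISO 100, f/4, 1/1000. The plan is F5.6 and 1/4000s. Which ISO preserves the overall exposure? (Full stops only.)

ISO 800

Aperture: f/4 → f/5.6 — 1 stop stopped down (darker).
Shutter speed: 1/1000 → 1/2000 → 1/4000 — 2 stops shorter (darker).
Net change so far: 3 stops darker. Offset with the ISO: 100 → 200 → 400 → 800.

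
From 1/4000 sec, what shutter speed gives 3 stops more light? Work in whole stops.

1/500s

Shutter speed: 1/4000 → 1/2000 → 1/1000 → 1/500 — 3 stops longer (brighter).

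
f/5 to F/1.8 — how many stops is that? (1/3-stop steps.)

3 stops

f/5 → f/4.5 → f/4 → f/3.5 → f/3.2 → f/2.8 → f/2.5 → f/2.2 → f/2 → f/1.8 — count the steps: 9 third-stops = 3 stops.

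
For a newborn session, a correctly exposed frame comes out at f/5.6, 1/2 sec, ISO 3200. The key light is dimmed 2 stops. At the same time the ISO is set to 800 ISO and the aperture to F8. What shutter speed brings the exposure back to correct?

Scene light: 2 stops darker.
ISO: 3200 → 1600 → 800 — 2 stops lower (darker).
Aperture: f/5.6 → f/8 — 1 stop stopped down (darker).
Net so far: 5 stops darker. Shutter speed: 1/2 → 1 → 2 → 4 → 8 → 15.

15 s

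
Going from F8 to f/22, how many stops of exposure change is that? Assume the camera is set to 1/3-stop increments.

3 stops

f/8 → f/9 → f/10 → f/11 → f/13 → f/14 → f/16 → f/18 → f/20 → f/22 — count the steps: 9 third-stops = 3 stops.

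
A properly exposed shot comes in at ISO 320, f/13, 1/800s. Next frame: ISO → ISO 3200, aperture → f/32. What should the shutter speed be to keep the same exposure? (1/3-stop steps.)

1/1250s

ISO: 320 → 400 → 500 → 640 → 800 → 1000 → 1250 → 1600 → 2000 → 2500 → 3200 — 3 1/3 stops higher (brighter).
Aperture: f/13 → f/14 → f/16 → f/18 → f/20 → f/22 → f/25 → f/29 → f/32 — 2 2/3 stops narrower (darker).
Net change so far: 2/3 stop brighter. Offset with the shutter speed: 1/800 → 1/1000 → 1/1250.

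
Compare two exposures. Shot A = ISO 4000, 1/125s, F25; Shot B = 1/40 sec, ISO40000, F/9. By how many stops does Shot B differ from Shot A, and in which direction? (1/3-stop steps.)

Aperture: f/25 → f/22 → f/20 → f/18 → f/16 → f/14 → f/13 → f/11 → f/10 → f/9 — 3 stops opened up (brighter).
Shutter speed: 1/125 → 1/100 → 1/80 → 1/60 → 1/50 → 1/40 — 1 2/3 stops slower (brighter).
ISO: 4000 → 5000 → 6400 → 8000 → 10000 → 12800 → 16000 → 20000 → 25600 → 32000 → 40000 — 3 1/3 stops raised (brighter).
Net: +3 +1 2/3 +3 1/3 = +8 stops.

8 stops brighter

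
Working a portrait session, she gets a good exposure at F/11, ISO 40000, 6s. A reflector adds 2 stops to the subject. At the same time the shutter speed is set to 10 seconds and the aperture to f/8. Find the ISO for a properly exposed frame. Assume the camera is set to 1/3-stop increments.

ISO 3200

Scene light: 2 stops brighter.
Shutter speed: 6 → 8 → 10 — 2/3 stop slower (brighter).
Aperture: f/11 → f/10 → f/9 → f/8 — 1 stop larger aperture (brighter).
Net so far: 3 2/3 stops brighter. ISO: 40000 → 32000 → 25600 → 20000 → 16000 → 12800 → 10000 → 8000 → 6400 → 5000 → 4000 → 3200.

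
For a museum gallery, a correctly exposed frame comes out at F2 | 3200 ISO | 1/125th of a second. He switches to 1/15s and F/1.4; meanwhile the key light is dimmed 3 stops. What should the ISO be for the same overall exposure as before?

ISO 1600

Scene light: 3 stops darker.
Shutter speed: 1/125 → 1/60 → 1/30 → 1/15 — 3 stops slower (brighter).
Aperture: f/2 → f/1.4 — 1 stop wider (brighter).
Net so far: 1 stop brighter. ISO: 3200 → 1600.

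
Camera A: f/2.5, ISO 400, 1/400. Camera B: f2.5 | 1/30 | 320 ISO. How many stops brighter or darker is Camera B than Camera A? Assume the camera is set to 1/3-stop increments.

Aperture: unchanged.
Shutter speed: 1/400 → 1/320 → 1/250 → 1/200 → 1/160 → 1/125 → 1/100 → 1/80 → 1/60 → 1/50 → 1/40 → 1/30 — 3 2/3 stops longer (brighter).
ISO: 400 → 320 — 1/3 stop lower (darker).
Net: +3 2/3 −1/3 = +3 1/3 stops.

3 1/3 stops brighter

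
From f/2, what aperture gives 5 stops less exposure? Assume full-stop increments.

f/11

Aperture: f/2 → f/2.8 → f/4 → f/5.6 → f/8 → f/11 — 5 stops stopped down (darker).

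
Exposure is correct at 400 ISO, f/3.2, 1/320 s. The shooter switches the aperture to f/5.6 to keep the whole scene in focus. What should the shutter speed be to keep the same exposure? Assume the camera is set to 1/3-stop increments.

Aperture: f/3.2 → f/3.5 → f/4 → f/4.5 → f/5 → f/5.6 — 1 2/3 stops stopped down (darker).
Need 1 2/3 stops brighter from the shutter speed: 1/320 → 1/250 → 1/200 → 1/160 → 1/125 → 1/100.

1/100s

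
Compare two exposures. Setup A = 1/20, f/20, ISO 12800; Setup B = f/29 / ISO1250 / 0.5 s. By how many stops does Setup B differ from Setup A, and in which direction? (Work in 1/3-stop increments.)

Aperture: f/20 → f/22 → f/25 → f/29 — 1 stop narrower (darker).
Shutter speed: 1/20 → 1/15 → 1/13 → 1/10 → 1/8 → 1/6 → 1/5 → 1/4 → 0.3 → 0.4 → 0.5 — 3 1/3 stops slower (brighter).
ISO: 12800 → 10000 → 8000 → 6400 → 5000 → 4000 → 3200 → 2500 → 2000 → 1600 → 1250 — 3 1/3 stops dropped (darker).
Net: −1 +3 1/3 −3 1/3 = −1 stop.

1 stop darker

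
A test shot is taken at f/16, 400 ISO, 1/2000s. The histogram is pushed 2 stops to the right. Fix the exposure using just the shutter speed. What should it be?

1/8000s

Overexposed by 2 stops → need 2 stops darker.
Shutter speed: 1/2000 → 1/4000 → 1/8000.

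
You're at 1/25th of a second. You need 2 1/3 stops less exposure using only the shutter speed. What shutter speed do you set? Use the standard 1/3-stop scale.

Shutter speed: 1/25 → 1/30 → 1/40 → 1/50 → 1/60 → 1/80 → 1/100 → 1/125 — 2 1/3 stops faster (darker).

1/125s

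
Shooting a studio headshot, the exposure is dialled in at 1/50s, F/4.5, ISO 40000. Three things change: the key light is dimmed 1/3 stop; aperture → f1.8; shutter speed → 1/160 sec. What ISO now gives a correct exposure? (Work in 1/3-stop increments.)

Scene light: 1/3 stop darker.
Aperture: f/4.5 → f/4 → f/3.5 → f/3.2 → f/2.8 → f/2.5 → f/2.2 → f/2 → f/1.8 — 2 2/3 stops larger aperture (brighter).
Shutter speed: 1/50 → 1/60 → 1/80 → 1/100 → 1/125 → 1/160 — 1 2/3 stops faster (darker).
Net so far: 2/3 stop brighter. ISO: 40000 → 32000 → 25600.

ISO 25600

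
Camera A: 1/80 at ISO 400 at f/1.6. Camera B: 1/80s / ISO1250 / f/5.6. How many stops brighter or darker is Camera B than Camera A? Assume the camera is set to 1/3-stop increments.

2 stops darker

Aperture: f/1.6 → f/1.8 → f/2 → f/2.2 → f/2.5 → f/2.8 → f/3.2 → f/3.5 → f/4 → f/4.5 → f/5 → f/5.6 — 3 2/3 stops smaller aperture (darker).
Shutter speed: unchanged.
ISO: 400 → 500 → 640 → 800 → 1000 → 1250 — 1 2/3 stops raised (brighter).
Net: −3 2/3 +1 2/3 = −2 stops.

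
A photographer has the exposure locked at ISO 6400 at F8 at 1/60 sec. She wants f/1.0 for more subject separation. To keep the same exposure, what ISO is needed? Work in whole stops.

ISO 100

Aperture: f/8 → f/5.6 → f/4 → f/2.8 → f/2 → f/1.4 → f/1.0 — 6 stops wider (brighter).
Need 6 stops darker from the ISO: 6400 → 3200 → 1600 → 800 → 400 → 200 → 100.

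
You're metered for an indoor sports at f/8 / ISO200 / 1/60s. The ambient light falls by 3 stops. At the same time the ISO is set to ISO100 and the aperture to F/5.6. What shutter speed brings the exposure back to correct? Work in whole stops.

1/8s

Scene light: 3 stops darker.
ISO: 200 → 100 — 1 stop lower (darker).
Aperture: f/8 → f/5.6 — 1 stop wider (brighter).
Net so far: 3 stops darker. Shutter speed: 1/60 → 1/30 → 1/15 → 1/8.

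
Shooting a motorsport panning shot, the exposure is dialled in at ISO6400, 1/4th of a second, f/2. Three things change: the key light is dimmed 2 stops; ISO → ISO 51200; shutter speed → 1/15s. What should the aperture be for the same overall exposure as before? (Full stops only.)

f/1.4

Scene light: 2 stops darker.
ISO: 6400 → 12800 → 25600 → 51200 — 3 stops raised (brighter).
Shutter speed: 1/4 → 1/8 → 1/15 — 2 stops faster (darker).
Net so far: 1 stop darker. Aperture: f/2 → f/1.4.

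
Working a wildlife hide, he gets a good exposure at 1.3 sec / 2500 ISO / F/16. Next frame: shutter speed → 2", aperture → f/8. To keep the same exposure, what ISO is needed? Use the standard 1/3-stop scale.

Shutter speed: 1.3 → 1.6 → 2 — 2/3 stop longer (brighter).
Aperture: f/16 → f/14 → f/13 → f/11 → f/10 → f/9 → f/8 — 2 stops larger aperture (brighter).
Net change so far: 2 2/3 stops brighter. Offset with the ISO: 2500 → 2000 → 1600 → 1250 → 1000 → 800 → 640 → 500 → 400.

ISO 400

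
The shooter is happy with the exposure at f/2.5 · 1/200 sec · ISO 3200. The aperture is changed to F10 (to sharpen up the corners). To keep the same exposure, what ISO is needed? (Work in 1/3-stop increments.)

ISO 51200

Aperture: f/2.5 → f/2.8 → f/3.2 → f/3.5 → f/4 → f/4.5 → f/5 → f/5.6 → f/6.3 → f/7.1 → f/8 → f/9 → f/10 — 4 stops stopped down (darker).
Need 4 stops brighter from the ISO: 3200 → 4000 → 5000 → 6400 → 8000 → 10000 → 12800 → 16000 → 20000 → 25600 → 32000 → 40000 → 51200.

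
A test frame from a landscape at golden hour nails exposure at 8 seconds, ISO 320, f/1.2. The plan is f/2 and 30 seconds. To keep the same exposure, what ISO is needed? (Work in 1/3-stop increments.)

Aperture: f/1.2 → f/1.4 → f/1.6 → f/1.8 → f/2 — 1 1/3 stops narrower (darker).
Shutter speed: 8 → 10 → 13 → 15 → 20 → 25 → 30 — 2 stops slower (brighter).
Net change so far: 2/3 stop brighter. Offset with the ISO: 320 → 250 → 200.

ISO 200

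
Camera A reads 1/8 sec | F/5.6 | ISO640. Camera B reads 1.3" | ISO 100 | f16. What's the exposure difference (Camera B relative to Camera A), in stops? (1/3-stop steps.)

2 1/3 stops darker

Aperture: f/5.6 → f/6.3 → f/7.1 → f/8 → f/9 → f/10 → f/11 → f/13 → f/14 → f/16 — 3 stops stopped down (darker).
Shutter speed: 1/8 → 1/6 → 1/5 → 1/4 → 0.3 → 0.4 → 0.5 → 0.6 → 0.8 → 1 → 1.3 — 3 1/3 stops slower (brighter).
ISO: 640 → 500 → 400 → 320 → 250 → 200 → 160 → 125 → 100 — 2 2/3 stops lower (darker).
Net: −3 +3 1/3 −2 2/3 = −2 1/3 stops.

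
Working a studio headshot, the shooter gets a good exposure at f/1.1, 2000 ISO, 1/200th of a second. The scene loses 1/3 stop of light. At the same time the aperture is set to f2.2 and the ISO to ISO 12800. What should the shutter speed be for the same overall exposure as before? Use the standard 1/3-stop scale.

1/250s

Scene light: 1/3 stop darker.
Aperture: f/1.1 → f/1.2 → f/1.4 → f/1.6 → f/1.8 → f/2 → f/2.2 — 2 stops narrower (darker).
ISO: 2000 → 2500 → 3200 → 4000 → 5000 → 6400 → 8000 → 10000 → 12800 — 2 2/3 stops higher (brighter).
Net so far: 1/3 stop brighter. Shutter speed: 1/200 → 1/250.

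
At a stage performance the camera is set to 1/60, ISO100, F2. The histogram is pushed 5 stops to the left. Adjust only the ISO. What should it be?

ISO 3200

Underexposed by 5 stops → need 5 stops brighter.
ISO: 100 → 200 → 400 → 800 → 1600 → 3200.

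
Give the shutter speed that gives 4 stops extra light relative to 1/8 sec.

2 s

Shutter speed: 1/8 → 1/4 → 1/2 → 1 → 2 — 4 stops longer (brighter).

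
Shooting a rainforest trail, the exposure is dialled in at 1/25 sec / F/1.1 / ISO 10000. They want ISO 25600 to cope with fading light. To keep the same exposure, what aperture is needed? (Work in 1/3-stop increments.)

ISO: 10000 → 12800 → 16000 → 20000 → 25600 — 1 1/3 stops raised (brighter).
Need 1 1/3 stops darker from the aperture: f/1.1 → f/1.2 → f/1.4 → f/1.6 → f/1.8.

f/1.8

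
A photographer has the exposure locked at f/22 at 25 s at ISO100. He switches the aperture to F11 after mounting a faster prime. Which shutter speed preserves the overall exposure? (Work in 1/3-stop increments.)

Aperture: f/22 → f/20 → f/18 → f/16 → f/14 → f/13 → f/11 — 2 stops opened up (brighter).
Need 2 stops darker from the shutter speed: 25 → 20 → 15 → 13 → 10 → 8 → 6.

6 s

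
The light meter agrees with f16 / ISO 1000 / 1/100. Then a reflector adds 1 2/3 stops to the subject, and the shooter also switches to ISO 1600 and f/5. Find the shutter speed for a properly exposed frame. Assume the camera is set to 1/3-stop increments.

1/5000s

Scene light: 1 2/3 stops brighter.
ISO: 1000 → 1250 → 1600 — 2/3 stop higher (brighter).
Aperture: f/16 → f/14 → f/13 → f/11 → f/10 → f/9 → f/8 → f/7.1 → f/6.3 → f/5.6 → f/5 — 3 1/3 stops wider (brighter).
Net so far: 5 2/3 stops brighter. Shutter speed: 1/100 → 1/125 → 1/160 → 1/200 → 1/250 → 1/320 → 1/400 → 1/500 → 1/640 → 1/800 → 1/1000 → 1/1250 → 1/1600 → 1/2000 → 1/2500 → 1/3200 → 1/4000 → 1/5000.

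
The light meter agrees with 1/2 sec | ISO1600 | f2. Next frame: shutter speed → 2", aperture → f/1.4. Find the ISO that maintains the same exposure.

Shutter speed: 1/2 → 1 → 2 — 2 stops slower (brighter).
Aperture: f/2 → f/1.4 — 1 stop larger aperture (brighter).
Net change so far: 3 stops brighter. Offset with the ISO: 1600 → 800 → 400 → 200.

ISO 200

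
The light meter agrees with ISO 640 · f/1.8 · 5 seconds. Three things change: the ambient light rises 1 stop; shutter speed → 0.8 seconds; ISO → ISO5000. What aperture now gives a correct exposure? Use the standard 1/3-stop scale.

Scene light: 1 stop brighter.
Shutter speed: 5 → 4 → 3.2 → 2.5 → 2 → 1.6 → 1.3 → 1 → 0.8 — 2 2/3 stops shorter (darker).
ISO: 640 → 800 → 1000 → 1250 → 1600 → 2000 → 2500 → 3200 → 4000 → 5000 — 3 stops raised (brighter).
Net so far: 1 1/3 stops brighter. Aperture: f/1.8 → f/2 → f/2.2 → f/2.5 → f/2.8.

f/2.8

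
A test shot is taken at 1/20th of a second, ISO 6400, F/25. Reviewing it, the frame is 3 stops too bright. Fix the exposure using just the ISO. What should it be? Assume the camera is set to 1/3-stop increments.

ISO 800

Overexposed by 3 stops → need 3 stops darker.
ISO: 6400 → 5000 → 4000 → 3200 → 2500 → 2000 → 1600 → 1250 → 1000 → 800.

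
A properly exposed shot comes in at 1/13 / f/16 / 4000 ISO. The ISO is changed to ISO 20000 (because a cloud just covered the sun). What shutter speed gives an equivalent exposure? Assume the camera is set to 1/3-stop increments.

ISO: 4000 → 5000 → 6400 → 8000 → 10000 → 12800 → 16000 → 20000 — 2 1/3 stops raised (brighter).
Need 2 1/3 stops darker from the shutter speed: 1/13 → 1/15 → 1/20 → 1/25 → 1/30 → 1/40 → 1/50 → 1/60.

1/60s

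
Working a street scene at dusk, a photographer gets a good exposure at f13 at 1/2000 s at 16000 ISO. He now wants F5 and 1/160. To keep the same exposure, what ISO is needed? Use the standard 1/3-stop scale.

Aperture: f/13 → f/11 → f/10 → f/9 → f/8 → f/7.1 → f/6.3 → f/5.6 → f/5 — 2 2/3 stops opened up (brighter).
Shutter speed: 1/2000 → 1/1600 → 1/1250 → 1/1000 → 1/800 → 1/640 → 1/500 → 1/400 → 1/320 → 1/250 → 1/200 → 1/160 — 3 2/3 stops longer (brighter).
Net change so far: 6 1/3 stops brighter. Offset with the ISO: 16000 → 12800 → 10000 → 8000 → 6400 → 5000 → 4000 → 3200 → 2500 → 2000 → 1600 → 1250 → 1000 → 800 → 640 → 500 → 400 → 320 → 250 → 200.

ISO 200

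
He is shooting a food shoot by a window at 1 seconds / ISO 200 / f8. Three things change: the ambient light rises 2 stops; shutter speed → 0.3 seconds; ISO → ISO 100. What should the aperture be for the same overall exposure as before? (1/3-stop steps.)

f/6.3

Scene light: 2 stops brighter.
Shutter speed: 1 → 0.8 → 0.6 → 0.5 → 0.4 → 0.3 — 1 2/3 stops faster (darker).
ISO: 200 → 160 → 125 → 100 — 1 stop dropped (darker).
Net so far: 2/3 stop darker. Aperture: f/8 → f/7.1 → f/6.3.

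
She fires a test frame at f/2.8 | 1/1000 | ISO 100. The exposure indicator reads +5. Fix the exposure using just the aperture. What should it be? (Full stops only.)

Overexposed by 5 stops → need 5 stops darker.
Aperture: f/2.8 → f/4 → f/5.6 → f/8 → f/11 → f/16.

f/16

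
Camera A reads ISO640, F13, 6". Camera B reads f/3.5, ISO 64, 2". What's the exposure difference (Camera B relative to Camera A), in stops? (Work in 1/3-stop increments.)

1 1/3 stops darker

Aperture: f/13 → f/11 → f/10 → f/9 → f/8 → f/7.1 → f/6.3 → f/5.6 → f/5 → f/4.5 → f/4 → f/3.5 — 3 2/3 stops wider (brighter).
Shutter speed: 6 → 5 → 4 → 3.2 → 2.5 → 2 — 1 2/3 stops shorter (darker).
ISO: 640 → 500 → 400 → 320 → 250 → 200 → 160 → 125 → 100 → 80 → 64 — 3 1/3 stops lower (darker).
Net: +3 2/3 −1 2/3 −3 1/3 = −1 1/3 stops.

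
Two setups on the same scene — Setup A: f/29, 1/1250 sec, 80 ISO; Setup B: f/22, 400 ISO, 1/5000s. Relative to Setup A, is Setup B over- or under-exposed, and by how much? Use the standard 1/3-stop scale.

1 stop brighter

Aperture: f/29 → f/25 → f/22 — 2/3 stop larger aperture (brighter).
Shutter speed: 1/1250 → 1/1600 → 1/2000 → 1/2500 → 1/3200 → 1/4000 → 1/5000 — 2 stops faster (darker).
ISO: 80 → 100 → 125 → 160 → 200 → 250 → 320 → 400 — 2 1/3 stops higher (brighter).
Net: +2/3 −2 +2 1/3 = +1 stop.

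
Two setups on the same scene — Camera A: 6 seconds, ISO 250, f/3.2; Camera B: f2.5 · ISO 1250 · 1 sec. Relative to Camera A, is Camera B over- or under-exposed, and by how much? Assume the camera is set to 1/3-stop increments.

Aperture: f/3.2 → f/2.8 → f/2.5 — 2/3 stop wider (brighter).
Shutter speed: 6 → 5 → 4 → 3.2 → 2.5 → 2 → 1.6 → 1.3 → 1 — 2 2/3 stops faster (darker).
ISO: 250 → 320 → 400 → 500 → 640 → 800 → 1000 → 1250 — 2 1/3 stops raised (brighter).
Net: +2/3 −2 2/3 +2 1/3 = +1/3 stops.

1/3 stop brighter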